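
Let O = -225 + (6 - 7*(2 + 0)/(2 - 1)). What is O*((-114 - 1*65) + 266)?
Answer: -20271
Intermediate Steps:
O = -233 (O = -225 + (6 - 14/1) = -225 + (6 - 14) = -225 - 8 = -233)
O*((-114 - 1*65) + 266) = -233*((-114 - 1*65) + 266) = -233*((-114 - 65) + 266) = -233*(-179 + 266) = -233*87 = -20271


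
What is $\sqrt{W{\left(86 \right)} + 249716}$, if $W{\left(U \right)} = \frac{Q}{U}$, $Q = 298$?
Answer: $\frac{\sqrt{461731291}}{43} \approx 499.72$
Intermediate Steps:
$W{\left(U \right)} = \frac{298}{U}$
$\sqrt{W{\left(86 \right)} + 249716} = \sqrt{\frac{298}{86} + 249716} = \sqrt{298 \cdot \frac{1}{86} + 249716} = \sqrt{\frac{149}{43} + 249716} = \sqrt{\frac{10737937}{43}} = \frac{\sqrt{461731291}}{43}$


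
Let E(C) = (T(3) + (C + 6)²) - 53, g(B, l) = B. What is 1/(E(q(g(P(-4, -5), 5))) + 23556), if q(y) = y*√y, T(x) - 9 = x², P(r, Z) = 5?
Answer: 3947/93469854 - 5*√5/46734927 ≈ 4.1988e-5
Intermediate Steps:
T(x) = 9 + x²
q(y) = y^(3/2)
E(C) = -35 + (6 + C)² (E(C) = ((9 + 3²) + (C + 6)²) - 53 = ((9 + 9) + (6 + C)²) - 53 = (18 + (6 + C)²) - 53 = -35 + (6 + C)²)
1/(E(q(g(P(-4, -5), 5))) + 23556) = 1/((-35 + (6 + 5^(3/2))²) + 23556) = 1/((-35 + (6 + 5*√5)²) + 23556) = 1/(23521 + (6 + 5*√5)²)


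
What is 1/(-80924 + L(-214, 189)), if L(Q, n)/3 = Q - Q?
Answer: -1/80924 ≈ -1.2357e-5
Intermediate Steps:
L(Q, n) = 0 (L(Q, n) = 3*(Q - Q) = 3*0 = 0)
1/(-80924 + L(-214, 189)) = 1/(-80924 + 0) = 1/(-80924) = -1/80924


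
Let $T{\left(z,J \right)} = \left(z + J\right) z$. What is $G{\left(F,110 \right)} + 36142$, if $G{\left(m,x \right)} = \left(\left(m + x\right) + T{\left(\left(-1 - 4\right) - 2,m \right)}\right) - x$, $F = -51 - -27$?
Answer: $36335$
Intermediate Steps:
$T{\left(z,J \right)} = z \left(J + z\right)$ ($T{\left(z,J \right)} = \left(J + z\right) z = z \left(J + z\right)$)
$F = -24$ ($F = -51 + 27 = -24$)
$G{\left(m,x \right)} = 49 - 6 m$ ($G{\left(m,x \right)} = \left(\left(m + x\right) + \left(\left(-1 - 4\right) - 2\right) \left(m - 7\right)\right) - x = \left(\left(m + x\right) + \left(-5 - 2\right) \left(m - 7\right)\right) - x = \left(\left(m + x\right) - 7 \left(m - 7\right)\right) - x = \left(\left(m + x\right) - 7 \left(-7 + m\right)\right) - x = \left(\left(m + x\right) - \left(-49 + 7 m\right)\right) - x = \left(49 + x - 6 m\right) - x = 49 - 6 m$)
$G{\left(F,110 \right)} + 36142 = \left(49 - -144\right) + 36142 = \left(49 + 144\right) + 36142 = 193 + 36142 = 36335$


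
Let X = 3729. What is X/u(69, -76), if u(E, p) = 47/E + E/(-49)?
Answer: -12607749/2458 ≈ -5129.3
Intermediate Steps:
u(E, p) = 47/E - E/49 (u(E, p) = 47/E + E*(-1/49) = 47/E - E/49)
X/u(69, -76) = 3729/(47/69 - 1/49*69) = 3729/(47*(1/69) - 69/49) = 3729/(47/69 - 69/49) = 3729/(-2458/3381) = 3729*(-3381/2458) = -12607749/2458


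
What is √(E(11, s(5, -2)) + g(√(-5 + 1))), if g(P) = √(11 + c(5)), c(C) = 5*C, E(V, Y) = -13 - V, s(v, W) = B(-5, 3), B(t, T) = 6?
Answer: 3*I*√2 ≈ 4.2426*I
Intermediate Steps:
s(v, W) = 6
g(P) = 6 (g(P) = √(11 + 5*5) = √(11 + 25) = √36 = 6)
√(E(11, s(5, -2)) + g(√(-5 + 1))) = √((-13 - 1*11) + 6) = √((-13 - 11) + 6) = √(-24 + 6) = √(-18) = 3*I*√2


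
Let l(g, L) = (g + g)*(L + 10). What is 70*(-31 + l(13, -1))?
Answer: 14210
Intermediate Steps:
l(g, L) = 2*g*(10 + L) (l(g, L) = (2*g)*(10 + L) = 2*g*(10 + L))
70*(-31 + l(13, -1)) = 70*(-31 + 2*13*(10 - 1)) = 70*(-31 + 2*13*9) = 70*(-31 + 234) = 70*203 = 14210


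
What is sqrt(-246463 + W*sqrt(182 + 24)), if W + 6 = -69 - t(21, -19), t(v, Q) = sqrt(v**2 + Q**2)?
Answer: I*sqrt(246463 + sqrt(206)*(75 + sqrt(802))) ≈ 497.94*I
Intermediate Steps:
t(v, Q) = sqrt(Q**2 + v**2)
W = -75 - sqrt(802) (W = -6 + (-69 - sqrt((-19)**2 + 21**2)) = -6 + (-69 - sqrt(361 + 441)) = -6 + (-69 - sqrt(802)) = -75 - sqrt(802) ≈ -103.32)
sqrt(-246463 + W*sqrt(182 + 24)) = sqrt(-246463 + (-75 - sqrt(802))*sqrt(182 + 24)) = sqrt(-246463 + (-75 - sqrt(802))*sqrt(206)) = sqrt(-246463 + sqrt(206)*(-75 - sqrt(802)))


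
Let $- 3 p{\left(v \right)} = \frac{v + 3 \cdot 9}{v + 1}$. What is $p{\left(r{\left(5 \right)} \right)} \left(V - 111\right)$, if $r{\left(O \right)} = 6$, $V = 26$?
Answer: $\frac{935}{7} \approx 133.57$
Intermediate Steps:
$p{\left(v \right)} = - \frac{27 + v}{3 \left(1 + v\right)}$ ($p{\left(v \right)} = - \frac{\left(v + 3 \cdot 9\right) \frac{1}{v + 1}}{3} = - \frac{\left(v + 27\right) \frac{1}{1 + v}}{3} = - \frac{\left(27 + v\right) \frac{1}{1 + v}}{3} = - \frac{\frac{1}{1 + v} \left(27 + v\right)}{3} = - \frac{27 + v}{3 \left(1 + v\right)}$)
$p{\left(r{\left(5 \right)} \right)} \left(V - 111\right) = \frac{-27 - 6}{3 \left(1 + 6\right)} \left(26 - 111\right) = \frac{-27 - 6}{3 \cdot 7} \left(-85\right) = \frac{1}{3} \cdot \frac{1}{7} \left(-33\right) \left(-85\right) = \left(- \frac{11}{7}\right) \left(-85\right) = \frac{935}{7}$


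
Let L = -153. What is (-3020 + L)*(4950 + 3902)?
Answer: -28087396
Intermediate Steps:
(-3020 + L)*(4950 + 3902) = (-3020 - 153)*(4950 + 3902) = -3173*8852 = -28087396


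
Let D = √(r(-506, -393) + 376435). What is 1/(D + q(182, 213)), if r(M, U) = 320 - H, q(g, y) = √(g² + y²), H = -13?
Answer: 1/(√78493 + 232*√7) ≈ 0.0011186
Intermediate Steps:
r(M, U) = 333 (r(M, U) = 320 - 1*(-13) = 320 + 13 = 333)
D = 232*√7 (D = √(333 + 376435) = √376768 = 232*√7 ≈ 613.81)
1/(D + q(182, 213)) = 1/(232*√7 + √(182² + 213²)) = 1/(232*√7 + √(33124 + 45369)) = 1/(232*√7 + √78493) = 1/(√78493 + 232*√7)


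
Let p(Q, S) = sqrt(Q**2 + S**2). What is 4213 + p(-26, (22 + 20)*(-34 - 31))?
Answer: 4213 + 26*sqrt(11026) ≈ 6943.1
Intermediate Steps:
4213 + p(-26, (22 + 20)*(-34 - 31)) = 4213 + sqrt((-26)**2 + ((22 + 20)*(-34 - 31))**2) = 4213 + sqrt(676 + (42*(-65))**2) = 4213 + sqrt(676 + (-2730)**2) = 4213 + sqrt(676 + 7452900) = 4213 + sqrt(7453576) = 4213 + 26*sqrt(11026)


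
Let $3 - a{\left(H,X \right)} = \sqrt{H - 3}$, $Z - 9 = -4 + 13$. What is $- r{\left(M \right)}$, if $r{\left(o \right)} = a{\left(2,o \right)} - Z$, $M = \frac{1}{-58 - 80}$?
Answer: $15 + i \approx 15.0 + 1.0 i$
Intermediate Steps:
$Z = 18$ ($Z = 9 + \left(-4 + 13\right) = 9 + 9 = 18$)
$a{\left(H,X \right)} = 3 - \sqrt{-3 + H}$ ($a{\left(H,X \right)} = 3 - \sqrt{H - 3} = 3 - \sqrt{-3 + H}$)
$M = - \frac{1}{138}$ ($M = \frac{1}{-138} = - \frac{1}{138} \approx -0.0072464$)
$r{\left(o \right)} = -15 - i$ ($r{\left(o \right)} = \left(3 - \sqrt{-3 + 2}\right) - 18 = \left(3 - \sqrt{-1}\right) - 18 = \left(3 - i\right) - 18 = -15 - i$)
$- r{\left(M \right)} = - (-15 - i) = 15 + i$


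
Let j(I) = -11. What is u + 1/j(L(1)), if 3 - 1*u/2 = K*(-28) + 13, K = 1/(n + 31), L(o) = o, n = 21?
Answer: -2719/143 ≈ -19.014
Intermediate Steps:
K = 1/52 (K = 1/(21 + 31) = 1/52 ≈ 0.019231)
u = -246/13 (u = 6 - 2*((1/52)*(-28) + 13) = 6 - 2*(-7/13 + 13) = 6 - 2*162/13 = 6 - 324/13 = -246/13 ≈ -18.923)
u + 1/j(L(1)) = -246/13 + 1/(-11) = -246/13 - 1/11 = -2719/143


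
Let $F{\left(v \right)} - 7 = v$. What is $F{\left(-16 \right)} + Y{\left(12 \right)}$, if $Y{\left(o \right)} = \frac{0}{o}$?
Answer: $-9$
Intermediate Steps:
$Y{\left(o \right)} = 0$
$F{\left(v \right)} = 7 + v$
$F{\left(-16 \right)} + Y{\left(12 \right)} = \left(7 - 16\right) + 0 = -9 + 0 = -9$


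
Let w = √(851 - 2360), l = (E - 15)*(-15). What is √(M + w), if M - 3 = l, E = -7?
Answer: √(333 + I*√1509) ≈ 18.279 + 1.0626*I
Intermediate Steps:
l = 330 (l = (-7 - 15)*(-15) = -22*(-15) = 330)
M = 333 (M = 3 + 330 = 333)
w = I*√1509 (w = √(-1509) = I*√1509 ≈ 38.846*I)
√(M + w) = √(333 + I*√1509)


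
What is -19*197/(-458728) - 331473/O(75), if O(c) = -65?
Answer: 152056189639/29817320 ≈ 5099.6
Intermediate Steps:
-19*197/(-458728) - 331473/O(75) = -19*197/(-458728) - 331473/(-65) = -3743*(-1/458728) - 331473*(-1/65) = 3743/458728 + 331473/65 = 152056189639/29817320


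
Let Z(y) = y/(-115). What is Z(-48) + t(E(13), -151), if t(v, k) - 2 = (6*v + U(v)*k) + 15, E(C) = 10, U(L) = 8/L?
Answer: -4989/115 ≈ -43.383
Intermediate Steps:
Z(y) = -y/115 (Z(y) = y*(-1/115) = -y/115)
t(v, k) = 17 + 6*v + 8*k/v (t(v, k) = 2 + ((6*v + (8/v)*k) + 15) = 2 + ((6*v + 8*k/v) + 15) = 2 + (15 + 6*v + 8*k/v) = 17 + 6*v + 8*k/v)
Z(-48) + t(E(13), -151) = -1/115*(-48) + (17 + 6*10 + 8*(-151)/10) = 48/115 + (17 + 60 + 8*(-151)*(1/10)) = 48/115 + (17 + 60 - 604/5) = 48/115 - 219/5 = -4989/115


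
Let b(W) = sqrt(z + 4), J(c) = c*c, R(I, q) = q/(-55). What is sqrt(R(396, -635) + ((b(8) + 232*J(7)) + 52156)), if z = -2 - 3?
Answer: sqrt(7687801 + 121*I)/11 ≈ 252.06 + 0.0019836*I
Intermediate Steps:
R(I, q) = -q/55 (R(I, q) = q*(-1/55) = -q/55)
z = -5
J(c) = c**2
b(W) = I (b(W) = sqrt(-5 + 4) = sqrt(-1) = I)
sqrt(R(396, -635) + ((b(8) + 232*J(7)) + 52156)) = sqrt(-1/55*(-635) + ((I + 232*7**2) + 52156)) = sqrt(127/11 + ((I + 232*49) + 52156)) = sqrt(127/11 + ((I + 11368) + 52156)) = sqrt(127/11 + ((11368 + I) + 52156)) = sqrt(127/11 + (63524 + I)) = sqrt(698891/11 + I)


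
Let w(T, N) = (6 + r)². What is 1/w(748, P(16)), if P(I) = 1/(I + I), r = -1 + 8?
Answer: 1/169 ≈ 0.0059172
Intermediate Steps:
r = 7
P(I) = 1/(2*I)
w(T, N) = 169 (w(T, N) = (6 + 7)² = 13² = 169)
1/w(748, P(16)) = 1/169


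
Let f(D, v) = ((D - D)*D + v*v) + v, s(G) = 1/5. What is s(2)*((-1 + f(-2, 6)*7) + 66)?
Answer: 359/5 ≈ 71.800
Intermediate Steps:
s(G) = ⅕
f(D, v) = v + v² (f(D, v) = (0*D + v²) + v = (0 + v²) + v = v² + v = v + v²)
s(2)*((-1 + f(-2, 6)*7) + 66) = ((-1 + (6*(1 + 6))*7) + 66)/5 = ((-1 + (6*7)*7) + 66)/5 = ((-1 + 42*7) + 66)/5 = ((-1 + 294) + 66)/5 = (293 + 66)/5 = (⅕)*359 = 359/5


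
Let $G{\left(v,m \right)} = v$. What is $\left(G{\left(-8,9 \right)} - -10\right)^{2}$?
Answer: $4$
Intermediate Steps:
$\left(G{\left(-8,9 \right)} - -10\right)^{2} = \left(-8 - -10\right)^{2} = \left(-8 + 10\right)^{2} = 2^{2} = 4$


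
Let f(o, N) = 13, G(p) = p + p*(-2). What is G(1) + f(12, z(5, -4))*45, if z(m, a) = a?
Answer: 584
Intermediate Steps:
G(p) = -p (G(p) = p - 2*p = -p)
G(1) + f(12, z(5, -4))*45 = -1*1 + 13*45 = -1 + 585 = 584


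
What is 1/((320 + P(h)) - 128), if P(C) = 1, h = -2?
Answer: 1/193 ≈ 0.0051813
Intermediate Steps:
1/((320 + P(h)) - 128) = 1/((320 + 1) - 128) = 1/(321 - 128) = 1/193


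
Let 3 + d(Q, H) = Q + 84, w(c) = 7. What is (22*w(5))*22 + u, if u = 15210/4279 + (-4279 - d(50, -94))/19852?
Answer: 20577323231/6067622 ≈ 3391.3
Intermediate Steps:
d(Q, H) = 81 + Q (d(Q, H) = -3 + (Q + 84) = -3 + (84 + Q) = 81 + Q)
u = 20219895/6067622 (u = 15210/4279 + (-4279 - (81 + 50))/19852 = 15210*(1/4279) + (-4279 - 1*131)*(1/19852) = 15210/4279 + (-4279 - 131)*(1/19852) = 15210/4279 - 4410*1/19852 = 15210/4279 - 315/1418 = 20219895/6067622 ≈ 3.3324)
(22*w(5))*22 + u = (22*7)*22 + 20219895/6067622 = 154*22 + 20219895/6067622 = 3388 + 20219895/6067622 = 20577323231/6067622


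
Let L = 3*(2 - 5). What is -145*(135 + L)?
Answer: -18270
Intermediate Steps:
L = -9 (L = 3*(-3) = -9)
-145*(135 + L) = -145*(135 - 9) = -145*126 = -18270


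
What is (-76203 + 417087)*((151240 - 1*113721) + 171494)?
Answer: 71249187492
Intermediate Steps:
(-76203 + 417087)*((151240 - 1*113721) + 171494) = 340884*((151240 - 113721) + 171494) = 340884*(37519 + 171494) = 340884*209013 = 71249187492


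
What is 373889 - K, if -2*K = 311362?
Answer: 529570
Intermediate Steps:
K = -155681 (K = -1/2*311362 = -155681)
373889 - K = 373889 - 1*(-155681) = 373889 + 155681 = 529570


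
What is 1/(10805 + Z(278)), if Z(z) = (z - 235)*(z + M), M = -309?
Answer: 1/9472 ≈ 0.00010557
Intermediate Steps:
Z(z) = (-309 + z)*(-235 + z) (Z(z) = (z - 235)*(z - 309) = (-235 + z)*(-309 + z) = (-309 + z)*(-235 + z))
1/(10805 + Z(278)) = 1/(10805 + (72615 + 278² - 544*278)) = 1/(10805 + (72615 + 77284 - 151232)) = 1/(10805 - 1333) = 1/9472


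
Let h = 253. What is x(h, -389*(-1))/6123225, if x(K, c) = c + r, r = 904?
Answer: 431/2041075 ≈ 0.00021116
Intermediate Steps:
x(K, c) = 904 + c (x(K, c) = c + 904 = 904 + c)
x(h, -389*(-1))/6123225 = (904 - 389*(-1))/6123225 = (904 + 389)*(1/6123225) = 1293*(1/6123225) = 431/2041075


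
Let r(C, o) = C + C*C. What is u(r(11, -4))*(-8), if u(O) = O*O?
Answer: -139392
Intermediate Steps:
r(C, o) = C + C²
u(O) = O²
u(r(11, -4))*(-8) = (11*(1 + 11))²*(-8) = (11*12)²*(-8) = 132²*(-8) = 17424*(-8) = -139392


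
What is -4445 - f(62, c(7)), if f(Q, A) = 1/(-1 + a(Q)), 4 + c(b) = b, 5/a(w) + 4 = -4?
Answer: -57777/13 ≈ -4444.4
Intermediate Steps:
a(w) = -5/8 (a(w) = 5/(-4 - 4) = 5/(-8) = 5*(-1/8) = -5/8)
c(b) = -4 + b
f(Q, A) = -8/13 (f(Q, A) = 1/(-1 - 5/8) = 1/(-13/8) = -8/13)
-4445 - f(62, c(7)) = -4445 - 1*(-8/13) = -4445 + 8/13 = -57777/13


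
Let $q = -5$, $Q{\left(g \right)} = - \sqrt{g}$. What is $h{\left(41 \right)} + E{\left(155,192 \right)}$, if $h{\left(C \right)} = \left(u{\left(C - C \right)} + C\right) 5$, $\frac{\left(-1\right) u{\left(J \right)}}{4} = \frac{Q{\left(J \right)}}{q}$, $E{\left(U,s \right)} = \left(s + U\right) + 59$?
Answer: $611$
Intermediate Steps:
$E{\left(U,s \right)} = 59 + U + s$ ($E{\left(U,s \right)} = \left(U + s\right) + 59 = 59 + U + s$)
$u{\left(J \right)} = - \frac{4 \sqrt{J}}{5}$ ($u{\left(J \right)} = - 4 \frac{\left(-1\right) \sqrt{J}}{-5} = - 4 - \sqrt{J} \left(- \frac{1}{5}\right) = - 4 \frac{\sqrt{J}}{5} = - \frac{4 \sqrt{J}}{5}$)
$h{\left(C \right)} = 5 C$ ($h{\left(C \right)} = \left(- \frac{4 \sqrt{C - C}}{5} + C\right) 5 = \left(- \frac{4 \sqrt{0}}{5} + C\right) 5 = \left(\left(- \frac{4}{5}\right) 0 + C\right) 5 = \left(0 + C\right) 5 = C 5 = 5 C$)
$h{\left(41 \right)} + E{\left(155,192 \right)} = 5 \cdot 41 + \left(59 + 155 + 192\right) = 205 + 406 = 611$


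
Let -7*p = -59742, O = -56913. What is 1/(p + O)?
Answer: -7/338649 ≈ -2.0670e-5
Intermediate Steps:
p = 59742/7 (p = -1/7*(-59742) = 59742/7 ≈ 8534.6)
1/(p + O) = 1/(59742/7 - 56913) = 1/(-338649/7) = -7/338649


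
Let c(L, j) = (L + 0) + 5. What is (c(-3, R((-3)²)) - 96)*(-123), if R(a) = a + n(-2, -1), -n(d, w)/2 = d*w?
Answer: 11562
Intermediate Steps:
n(d, w) = -2*d*w
R(a) = -4 + a (R(a) = a - 2*(-2)*(-1) = a - 4 = -4 + a)
c(L, j) = 5 + L (c(L, j) = L + 5 = 5 + L)
(c(-3, R((-3)²)) - 96)*(-123) = ((5 - 3) - 96)*(-123) = (2 - 96)*(-123) = -94*(-123) = 11562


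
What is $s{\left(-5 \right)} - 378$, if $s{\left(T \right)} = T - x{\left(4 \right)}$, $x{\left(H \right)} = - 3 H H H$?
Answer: $-191$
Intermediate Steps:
$x{\left(H \right)} = - 3 H^{3}$ ($x{\left(H \right)} = - 3 H^{2} H = - 3 H^{3}$)
$s{\left(T \right)} = 192 + T$ ($s{\left(T \right)} = T - - 3 \cdot 4^{3} = T - \left(-3\right) 64 = T - -192 = T + 192 = 192 + T$)
$s{\left(-5 \right)} - 378 = \left(192 - 5\right) - 378 = 187 - 378 = -191$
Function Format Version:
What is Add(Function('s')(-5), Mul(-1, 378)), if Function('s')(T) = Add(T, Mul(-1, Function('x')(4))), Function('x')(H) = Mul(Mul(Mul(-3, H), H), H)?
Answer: -191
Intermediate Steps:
Function('x')(H) = Mul(-3, Pow(H, 3)) (Function('x')(H) = Mul(Mul(-3, Pow(H, 2)), H) = Mul(-3, Pow(H, 3)))
Function('s')(T) = Add(192, T) (Function('s')(T) = Add(T, Mul(-1, Mul(-3, Pow(4, 3)))) = Add(T, Mul(-1, Mul(-3, 64))) = Add(T, Mul(-1, -192)) = Add(T, 192) = Add(192, T))
Add(Function('s')(-5), Mul(-1, 378)) = Add(Add(192, -5), Mul(-1, 378)) = Add(187, -378) = -191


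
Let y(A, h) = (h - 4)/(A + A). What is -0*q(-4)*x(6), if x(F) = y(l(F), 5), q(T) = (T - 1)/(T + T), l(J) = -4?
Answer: 0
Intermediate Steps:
y(A, h) = (-4 + h)/(2*A) (y(A, h) = (-4 + h)/((2*A)) = (-4 + h)*(1/(2*A)) = (-4 + h)/(2*A))
q(T) = (-1 + T)/(2*T) (q(T) = (-1 + T)/((2*T)) = (-1 + T)*(1/(2*T)) = (-1 + T)/(2*T))
x(F) = -⅛ (x(F) = (½)*(-4 + 5)/(-4) = (½)*(-¼)*1 = -⅛)
-0*q(-4)*x(6) = -0*((½)*(-1 - 4)/(-4))*(-1)/8 = -0*((½)*(-¼)*(-5))*(-1)/8 = -0*(5/8)*(-1)/8 = -0*(-1)/8 = -1*0 = 0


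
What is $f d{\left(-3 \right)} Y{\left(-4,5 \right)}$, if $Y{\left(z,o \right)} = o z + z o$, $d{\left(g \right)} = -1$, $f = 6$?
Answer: $240$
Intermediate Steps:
$Y{\left(z,o \right)} = 2 o z$ ($Y{\left(z,o \right)} = o z + o z = 2 o z$)
$f d{\left(-3 \right)} Y{\left(-4,5 \right)} = 6 \left(-1\right) 2 \cdot 5 \left(-4\right) = \left(-6\right) \left(-40\right) = 240$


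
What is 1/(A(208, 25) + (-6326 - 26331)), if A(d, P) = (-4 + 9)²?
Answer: -1/32632 ≈ -3.0645e-5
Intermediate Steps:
A(d, P) = 25 (A(d, P) = 5² = 25)
1/(A(208, 25) + (-6326 - 26331)) = 1/(25 + (-6326 - 26331)) = 1/(25 - 32657) = 1/(-32632) = -1/32632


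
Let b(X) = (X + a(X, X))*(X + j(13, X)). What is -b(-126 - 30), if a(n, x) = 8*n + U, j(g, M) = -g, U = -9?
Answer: -238797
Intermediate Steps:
a(n, x) = -9 + 8*n (a(n, x) = 8*n - 9 = -9 + 8*n)
b(X) = (-13 + X)*(-9 + 9*X) (b(X) = (X + (-9 + 8*X))*(X - 1*13) = (-9 + 9*X)*(X - 13) = (-9 + 9*X)*(-13 + X) = (-13 + X)*(-9 + 9*X))
-b(-126 - 30) = -(117 - 126*(-126 - 30) + 9*(-126 - 30)²) = -(117 - 126*(-156) + 9*(-156)²) = -(117 + 19656 + 9*24336) = -(117 + 19656 + 219024) = -1*238797 = -238797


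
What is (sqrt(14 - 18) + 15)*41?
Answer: 615 + 82*I ≈ 615.0 + 82.0*I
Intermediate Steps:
(sqrt(14 - 18) + 15)*41 = (sqrt(-4) + 15)*41 = (2*I + 15)*41 = (15 + 2*I)*41 = 615 + 82*I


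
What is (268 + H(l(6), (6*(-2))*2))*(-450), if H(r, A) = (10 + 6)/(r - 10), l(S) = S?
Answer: -118800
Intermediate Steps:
H(r, A) = 16/(-10 + r)
(268 + H(l(6), (6*(-2))*2))*(-450) = (268 + 16/(-10 + 6))*(-450) = (268 + 16/(-4))*(-450) = (268 + 16*(-¼))*(-450) = (268 - 4)*(-450) = 264*(-450) = -118800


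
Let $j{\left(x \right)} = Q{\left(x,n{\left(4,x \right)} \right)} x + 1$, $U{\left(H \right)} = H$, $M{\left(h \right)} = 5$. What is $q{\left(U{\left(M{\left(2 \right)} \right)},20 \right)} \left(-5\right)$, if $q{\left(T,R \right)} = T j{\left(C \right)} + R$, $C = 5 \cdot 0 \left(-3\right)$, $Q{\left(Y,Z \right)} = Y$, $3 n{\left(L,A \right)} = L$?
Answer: $-125$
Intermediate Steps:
$n{\left(L,A \right)} = \frac{L}{3}$
$C = 0$ ($C = 0 \left(-3\right) = 0$)
$j{\left(x \right)} = 1 + x^{2}$ ($j{\left(x \right)} = x x + 1 = x^{2} + 1 = 1 + x^{2}$)
$q{\left(T,R \right)} = R + T$ ($q{\left(T,R \right)} = T \left(1 + 0^{2}\right) + R = T \left(1 + 0\right) + R = T 1 + R = T + R = R + T$)
$q{\left(U{\left(M{\left(2 \right)} \right)},20 \right)} \left(-5\right) = \left(20 + 5\right) \left(-5\right) = 25 \left(-5\right) = -125$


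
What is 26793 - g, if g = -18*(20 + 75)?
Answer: 28503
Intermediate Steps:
g = -1710 (g = -18*95 = -1710)
26793 - g = 26793 - 1*(-1710) = 26793 + 1710 = 28503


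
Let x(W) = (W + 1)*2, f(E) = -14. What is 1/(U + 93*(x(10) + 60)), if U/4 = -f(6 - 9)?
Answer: 1/7682 ≈ 0.00013017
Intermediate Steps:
x(W) = 2 + 2*W (x(W) = (1 + W)*2 = 2 + 2*W)
U = 56 (U = 4*(-1*(-14)) = 4*14 = 56)
1/(U + 93*(x(10) + 60)) = 1/(56 + 93*((2 + 2*10) + 60)) = 1/(56 + 93*((2 + 20) + 60)) = 1/(56 + 93*(22 + 60)) = 1/(56 + 93*82) = 1/(56 + 7626) = 1/7682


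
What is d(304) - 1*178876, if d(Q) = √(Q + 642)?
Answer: -178876 + √946 ≈ -1.7885e+5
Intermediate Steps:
d(Q) = √(642 + Q)
d(304) - 1*178876 = √(642 + 304) - 1*178876 = √946 - 178876 = -178876 + √946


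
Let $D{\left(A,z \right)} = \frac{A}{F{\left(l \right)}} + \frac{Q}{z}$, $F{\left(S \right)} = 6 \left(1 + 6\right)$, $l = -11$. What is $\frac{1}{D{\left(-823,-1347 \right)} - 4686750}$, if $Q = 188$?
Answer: $- \frac{6286}{29461034553} \approx -2.1337 \cdot 10^{-7}$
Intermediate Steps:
$F{\left(S \right)} = 42$ ($F{\left(S \right)} = 6 \cdot 7 = 42$)
$D{\left(A,z \right)} = \frac{188}{z} + \frac{A}{42}$ ($D{\left(A,z \right)} = \frac{A}{42} + \frac{188}{z} = \frac{188}{z} + \frac{A}{42}$)
$\frac{1}{D{\left(-823,-1347 \right)} - 4686750} = \frac{1}{\left(\frac{188}{-1347} + \frac{1}{42} \left(-823\right)\right) - 4686750} = \frac{1}{\left(188 \left(- \frac{1}{1347}\right) - \frac{823}{42}\right) - 4686750} = \frac{1}{\left(- \frac{188}{1347} - \frac{823}{42}\right) - 4686750} = \frac{1}{- \frac{124053}{6286} - 4686750} = \frac{1}{- \frac{29461034553}{6286}} = - \frac{6286}{29461034553}$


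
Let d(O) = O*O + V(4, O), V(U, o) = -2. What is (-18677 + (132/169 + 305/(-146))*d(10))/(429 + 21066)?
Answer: -231999526/265183815 ≈ -0.87486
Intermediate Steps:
d(O) = -2 + O**2 (d(O) = O*O - 2 = O**2 - 2 = -2 + O**2)
(-18677 + (132/169 + 305/(-146))*d(10))/(429 + 21066) = (-18677 + (132/169 + 305/(-146))*(-2 + 10**2))/(429 + 21066) = (-18677 + (132*(1/169) + 305*(-1/146))*(-2 + 100))/21495 = (-18677 + (132/169 - 305/146)*98)*(1/21495) = (-18677 - 32273/24674*98)*(1/21495) = (-18677 - 1581377/12337)*(1/21495) = -231999526/12337*1/21495 = -231999526/265183815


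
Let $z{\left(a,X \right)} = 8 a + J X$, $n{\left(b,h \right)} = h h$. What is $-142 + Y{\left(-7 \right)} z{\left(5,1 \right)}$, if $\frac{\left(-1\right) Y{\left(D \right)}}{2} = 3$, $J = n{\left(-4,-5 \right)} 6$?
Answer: $-1282$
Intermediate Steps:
$n{\left(b,h \right)} = h^{2}$
$J = 150$ ($J = \left(-5\right)^{2} \cdot 6 = 25 \cdot 6 = 150$)
$Y{\left(D \right)} = -6$ ($Y{\left(D \right)} = \left(-2\right) 3 = -6$)
$z{\left(a,X \right)} = 8 a + 150 X$
$-142 + Y{\left(-7 \right)} z{\left(5,1 \right)} = -142 - 6 \left(8 \cdot 5 + 150 \cdot 1\right) = -142 - 6 \left(40 + 150\right) = -142 - 1140 = -1282$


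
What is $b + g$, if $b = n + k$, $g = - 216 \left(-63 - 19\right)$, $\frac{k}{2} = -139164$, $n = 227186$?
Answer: $-33430$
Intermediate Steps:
$k = -278328$ ($k = 2 \left(-139164\right) = -278328$)
$g = 17712$ ($g = \left(-216\right) \left(-82\right) = 17712$)
$b = -51142$ ($b = 227186 - 278328 = -51142$)
$b + g = -51142 + 17712 = -33430$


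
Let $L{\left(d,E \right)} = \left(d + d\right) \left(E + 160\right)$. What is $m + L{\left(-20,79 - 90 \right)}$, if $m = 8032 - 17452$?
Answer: $-15380$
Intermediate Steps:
$L{\left(d,E \right)} = 2 d \left(160 + E\right)$
$m = -9420$ ($m = 8032 - 17452 = -9420$)
$m + L{\left(-20,79 - 90 \right)} = -9420 + 2 \left(-20\right) \left(160 + \left(79 - 90\right)\right) = -9420 + 2 \left(-20\right) \left(160 - 11\right) = -9420 + 2 \left(-20\right) 149 = -9420 - 5960 = -15380$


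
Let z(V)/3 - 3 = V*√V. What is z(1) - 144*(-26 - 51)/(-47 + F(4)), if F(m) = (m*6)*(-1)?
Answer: -10236/71 ≈ -144.17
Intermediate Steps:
z(V) = 9 + 3*V^(3/2) (z(V) = 9 + 3*(V*√V) = 9 + 3*V^(3/2))
F(m) = -6*m (F(m) = (6*m)*(-1) = -6*m)
z(1) - 144*(-26 - 51)/(-47 + F(4)) = (9 + 3*1^(3/2)) - 144*(-26 - 51)/(-47 - 6*4) = (9 + 3*1) - (-11088)/(-47 - 24) = (9 + 3) - (-11088)/(-71) = 12 - (-11088)*(-1)/71 = 12 - 144*77/71 = 12 - 11088/71 = -10236/71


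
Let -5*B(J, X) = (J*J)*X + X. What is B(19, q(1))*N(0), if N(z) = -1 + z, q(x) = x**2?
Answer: 362/5 ≈ 72.400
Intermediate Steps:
B(J, X) = -X/5 - X*J**2/5 (B(J, X) = -((J*J)*X + X)/5 = -(J**2*X + X)/5 = -(X*J**2 + X)/5 = -(X + X*J**2)/5 = -X/5 - X*J**2/5)
B(19, q(1))*N(0) = (-1/5*1**2*(1 + 19**2))*(-1 + 0) = -1/5*1*(1 + 361)*(-1) = -1/5*1*362*(-1) = -362/5*(-1) = 362/5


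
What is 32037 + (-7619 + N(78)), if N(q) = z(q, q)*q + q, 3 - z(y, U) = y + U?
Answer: 12562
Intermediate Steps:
z(y, U) = 3 - U - y (z(y, U) = 3 - (y + U) = 3 - (U + y) = 3 + (-U - y) = 3 - U - y)
N(q) = q + q*(3 - 2*q) (N(q) = (3 - q - q)*q + q = (3 - 2*q)*q + q = q*(3 - 2*q) + q = q + q*(3 - 2*q))
32037 + (-7619 + N(78)) = 32037 + (-7619 + 2*78*(2 - 1*78)) = 32037 + (-7619 + 2*78*(2 - 78)) = 32037 + (-7619 + 2*78*(-76)) = 32037 + (-7619 - 11856) = 32037 - 19475 = 12562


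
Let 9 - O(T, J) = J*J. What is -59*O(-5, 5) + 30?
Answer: 974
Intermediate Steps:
O(T, J) = 9 - J² (O(T, J) = 9 - J*J = 9 - J²)
-59*O(-5, 5) + 30 = -59*(9 - 1*5²) + 30 = -59*(9 - 1*25) + 30 = -59*(9 - 25) + 30 = -59*(-16) + 30 = 944 + 30 = 974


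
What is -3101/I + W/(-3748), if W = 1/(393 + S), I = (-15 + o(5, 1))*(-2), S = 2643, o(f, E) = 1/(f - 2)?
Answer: -1202933719/11378928 ≈ -105.72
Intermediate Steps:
o(f, E) = 1/(-2 + f)
I = 88/3 (I = (-15 + 1/(-2 + 5))*(-2) = (-15 + 1/3)*(-2) = -44/3*(-2) = 88/3 ≈ 29.333)
W = 1/3036 (W = 1/(393 + 2643) = 1/3036 ≈ 0.00032938)
-3101/I + W/(-3748) = -3101/88/3 + (1/3036)/(-3748) = -3101*3/88 + (1/3036)*(-1/3748) = -9303/88 - 1/11378928 = -1202933719/11378928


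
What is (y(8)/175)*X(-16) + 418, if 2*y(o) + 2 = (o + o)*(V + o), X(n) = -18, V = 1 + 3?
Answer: 14288/35 ≈ 408.23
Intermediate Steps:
V = 4
y(o) = -1 + o*(4 + o) (y(o) = -1 + ((o + o)*(4 + o))/2 = -1 + ((2*o)*(4 + o))/2 = -1 + (2*o*(4 + o))/2 = -1 + o*(4 + o))
(y(8)/175)*X(-16) + 418 = ((-1 + 8² + 4*8)/175)*(-18) + 418 = ((-1 + 64 + 32)*(1/175))*(-18) + 418 = (95*(1/175))*(-18) + 418 = (19/35)*(-18) + 418 = -342/35 + 418 = 14288/35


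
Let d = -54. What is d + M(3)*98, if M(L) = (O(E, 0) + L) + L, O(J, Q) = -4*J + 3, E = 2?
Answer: 44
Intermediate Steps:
O(J, Q) = 3 - 4*J
M(L) = -5 + 2*L (M(L) = ((3 - 4*2) + L) + L = ((3 - 8) + L) + L = (-5 + L) + L = -5 + 2*L)
d + M(3)*98 = -54 + (-5 + 2*3)*98 = -54 + (-5 + 6)*98 = -54 + 1*98 = -54 + 98 = 44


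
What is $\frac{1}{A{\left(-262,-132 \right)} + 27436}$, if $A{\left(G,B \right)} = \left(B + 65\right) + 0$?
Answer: $\frac{1}{27369} \approx 3.6538 \cdot 10^{-5}$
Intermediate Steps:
$A{\left(G,B \right)} = 65 + B$ ($A{\left(G,B \right)} = \left(65 + B\right) + 0 = 65 + B$)
$\frac{1}{A{\left(-262,-132 \right)} + 27436} = \frac{1}{\left(65 - 132\right) + 27436} = \frac{1}{-67 + 27436} = \frac{1}{27369}$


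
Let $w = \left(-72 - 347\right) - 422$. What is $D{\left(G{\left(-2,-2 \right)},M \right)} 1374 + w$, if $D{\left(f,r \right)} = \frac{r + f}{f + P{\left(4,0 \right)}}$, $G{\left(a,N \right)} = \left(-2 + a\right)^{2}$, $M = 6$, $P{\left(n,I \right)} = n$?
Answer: $\frac{3352}{5} \approx 670.4$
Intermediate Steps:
$D{\left(f,r \right)} = \frac{f + r}{4 + f}$ ($D{\left(f,r \right)} = \frac{r + f}{f + 4} = \frac{f + r}{4 + f}$)
$w = -841$ ($w = -419 - 422 = -841$)
$D{\left(G{\left(-2,-2 \right)},M \right)} 1374 + w = \frac{\left(-2 - 2\right)^{2} + 6}{4 + \left(-2 - 2\right)^{2}} \cdot 1374 - 841 = \frac{\left(-4\right)^{2} + 6}{4 + \left(-4\right)^{2}} \cdot 1374 - 841 = \frac{16 + 6}{4 + 16} \cdot 1374 - 841 = \frac{1}{20} \cdot 22 \cdot 1374 - 841 = \frac{11}{10} \cdot 1374 - 841 = \frac{7557}{5} - 841 = \frac{3352}{5}$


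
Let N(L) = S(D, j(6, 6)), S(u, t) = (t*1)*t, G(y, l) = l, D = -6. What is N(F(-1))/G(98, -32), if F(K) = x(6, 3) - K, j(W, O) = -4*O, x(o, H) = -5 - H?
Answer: -18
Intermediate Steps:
F(K) = -8 - K (F(K) = (-5 - 1*3) - K = (-5 - 3) - K = -8 - K)
S(u, t) = t² (S(u, t) = t*t = t²)
N(L) = 576 (N(L) = (-4*6)² = (-24)² = 576)
N(F(-1))/G(98, -32) = 576/(-32) = 576*(-1/32) = -18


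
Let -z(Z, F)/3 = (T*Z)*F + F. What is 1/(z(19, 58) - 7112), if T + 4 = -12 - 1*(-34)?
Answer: -1/66794 ≈ -1.4971e-5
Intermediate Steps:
T = 18 (T = -4 + (-12 - 1*(-34)) = -4 + (-12 + 34) = -4 + 22 = 18)
z(Z, F) = -3*F - 54*F*Z (z(Z, F) = -3*((18*Z)*F + F) = -3*(18*F*Z + F) = -3*(F + 18*F*Z) = -3*F - 54*F*Z)
1/(z(19, 58) - 7112) = 1/(-3*58*(1 + 18*19) - 7112) = 1/(-3*58*(1 + 342) - 7112) = 1/(-3*58*343 - 7112) = 1/(-59682 - 7112) = 1/(-66794) = -1/66794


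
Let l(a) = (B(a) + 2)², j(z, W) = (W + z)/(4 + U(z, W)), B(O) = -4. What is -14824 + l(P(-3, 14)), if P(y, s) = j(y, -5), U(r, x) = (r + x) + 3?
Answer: -14820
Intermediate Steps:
U(r, x) = 3 + r + x
j(z, W) = (W + z)/(7 + W + z) (j(z, W) = (W + z)/(4 + (3 + z + W)) = (W + z)/(4 + (3 + W + z)) = (W + z)/(7 + W + z))
P(y, s) = (-5 + y)/(2 + y) (P(y, s) = (-5 + y)/(7 - 5 + y) = (-5 + y)/(2 + y))
l(a) = 4 (l(a) = (-4 + 2)² = (-2)² = 4)
-14824 + l(P(-3, 14)) = -14824 + 4 = -14820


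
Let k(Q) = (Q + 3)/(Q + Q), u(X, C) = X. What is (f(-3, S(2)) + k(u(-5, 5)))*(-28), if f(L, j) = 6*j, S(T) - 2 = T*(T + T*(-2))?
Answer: 1652/5 ≈ 330.40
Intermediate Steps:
S(T) = 2 - T**2 (S(T) = 2 + T*(T + T*(-2)) = 2 + T*(T - 2*T) = 2 + T*(-T) = 2 - T**2)
k(Q) = (3 + Q)/(2*Q) (k(Q) = (3 + Q)/((2*Q)) = (3 + Q)*(1/(2*Q)) = (3 + Q)/(2*Q))
(f(-3, S(2)) + k(u(-5, 5)))*(-28) = (6*(2 - 1*2**2) + (1/2)*(3 - 5)/(-5))*(-28) = (6*(2 - 1*4) + (1/2)*(-1/5)*(-2))*(-28) = (6*(2 - 4) + 1/5)*(-28) = (6*(-2) + 1/5)*(-28) = (-12 + 1/5)*(-28) = -59/5*(-28) = 1652/5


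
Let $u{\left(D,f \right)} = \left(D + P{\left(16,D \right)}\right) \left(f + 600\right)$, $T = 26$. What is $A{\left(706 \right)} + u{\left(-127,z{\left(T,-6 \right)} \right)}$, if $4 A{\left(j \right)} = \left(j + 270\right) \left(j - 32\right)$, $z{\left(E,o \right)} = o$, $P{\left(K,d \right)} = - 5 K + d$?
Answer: $-33940$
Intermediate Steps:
$P{\left(K,d \right)} = d - 5 K$
$u{\left(D,f \right)} = \left(-80 + 2 D\right) \left(600 + f\right)$ ($u{\left(D,f \right)} = \left(D + \left(D - 80\right)\right) \left(f + 600\right) = \left(D + \left(D - 80\right)\right) \left(600 + f\right) = \left(D + \left(-80 + D\right)\right) \left(600 + f\right) = \left(-80 + 2 D\right) \left(600 + f\right)$)
$A{\left(j \right)} = \frac{\left(-32 + j\right) \left(270 + j\right)}{4}$ ($A{\left(j \right)} = \frac{\left(j + 270\right) \left(j - 32\right)}{4} = \frac{\left(270 + j\right) \left(-32 + j\right)}{4} = \frac{\left(-32 + j\right) \left(270 + j\right)}{4}$)
$A{\left(706 \right)} + u{\left(-127,z{\left(T,-6 \right)} \right)} = \left(-2160 + \frac{706^{2}}{4} + \frac{119}{2} \cdot 706\right) - \left(199638 + 6 \left(-80 - 127\right)\right) = \left(-2160 + \frac{1}{4} \cdot 498436 + 42007\right) - 198396 = \left(-2160 + 124609 + 42007\right) + \left(-48000 - 152400 + 762 + 1242\right) = 164456 - 198396 = -33940$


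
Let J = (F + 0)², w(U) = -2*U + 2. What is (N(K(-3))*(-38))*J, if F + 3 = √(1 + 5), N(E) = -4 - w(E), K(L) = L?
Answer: 6840 - 2736*√6 ≈ 138.20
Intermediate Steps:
w(U) = 2 - 2*U
N(E) = -6 + 2*E (N(E) = -4 - (2 - 2*E) = -4 + (-2 + 2*E) = -6 + 2*E)
F = -3 + √6 (F = -3 + √(1 + 5) = -3 + √6 ≈ -0.55051)
J = (-3 + √6)² (J = ((-3 + √6) + 0)² = (-3 + √6)² ≈ 0.30306)
(N(K(-3))*(-38))*J = ((-6 + 2*(-3))*(-38))*(3 - √6)² = ((-6 - 6)*(-38))*(3 - √6)² = (-12*(-38))*(3 - √6)² = 456*(3 - √6)²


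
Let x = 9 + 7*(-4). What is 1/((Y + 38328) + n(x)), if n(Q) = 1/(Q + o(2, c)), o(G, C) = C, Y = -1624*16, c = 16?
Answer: 3/37031 ≈ 8.1013e-5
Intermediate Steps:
Y = -25984
x = -19 (x = 9 - 28 = -19)
n(Q) = 1/(16 + Q) (n(Q) = 1/(Q + 16) = 1/(16 + Q))
1/((Y + 38328) + n(x)) = 1/((-25984 + 38328) + 1/(16 - 19)) = 1/(12344 + 1/(-3)) = 1/(12344 - ⅓) = 1/(37031/3) = 3/37031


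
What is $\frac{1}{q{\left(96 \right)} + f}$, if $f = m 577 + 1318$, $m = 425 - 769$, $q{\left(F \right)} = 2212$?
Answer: $- \frac{1}{194958} \approx -5.1293 \cdot 10^{-6}$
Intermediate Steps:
$m = -344$ ($m = 425 - 769 = -344$)
$f = -197170$ ($f = \left(-344\right) 577 + 1318 = -198488 + 1318 = -197170$)
$\frac{1}{q{\left(96 \right)} + f} = \frac{1}{2212 - 197170} = \frac{1}{-194958} = - \frac{1}{194958}$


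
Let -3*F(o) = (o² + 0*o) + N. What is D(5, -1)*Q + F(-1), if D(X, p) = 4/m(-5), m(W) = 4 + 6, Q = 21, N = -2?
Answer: 131/15 ≈ 8.7333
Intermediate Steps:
m(W) = 10
F(o) = ⅔ - o²/3 (F(o) = -((o² + 0*o) - 2)/3 = -((o² + 0) - 2)/3 = -(o² - 2)/3 = -(-2 + o²)/3 = ⅔ - o²/3)
D(X, p) = ⅖ (D(X, p) = 4/10 = 4*(⅒) = ⅖)
D(5, -1)*Q + F(-1) = (⅖)*21 + (⅔ - ⅓*(-1)²) = 42/5 + (⅔ - ⅓*1) = 42/5 + (⅔ - ⅓) = 42/5 + ⅓ = 131/15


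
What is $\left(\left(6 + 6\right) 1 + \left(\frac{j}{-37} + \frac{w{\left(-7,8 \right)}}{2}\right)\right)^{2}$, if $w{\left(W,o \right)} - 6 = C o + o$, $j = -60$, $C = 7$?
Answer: $\frac{3236401}{1369} \approx 2364.1$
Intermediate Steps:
$w{\left(W,o \right)} = 6 + 8 o$ ($w{\left(W,o \right)} = 6 + \left(7 o + o\right) = 6 + 8 o$)
$\left(\left(6 + 6\right) 1 + \left(\frac{j}{-37} + \frac{w{\left(-7,8 \right)}}{2}\right)\right)^{2} = \left(\left(6 + 6\right) 1 - \left(- \frac{60}{37} - \frac{6 + 8 \cdot 8}{2}\right)\right)^{2} = \left(12 \cdot 1 - \left(- \frac{60}{37} - \left(6 + 64\right) \frac{1}{2}\right)\right)^{2} = \left(12 + \left(\frac{60}{37} + 70 \cdot \frac{1}{2}\right)\right)^{2} = \left(12 + \left(\frac{60}{37} + 35\right)\right)^{2} = \left(12 + \frac{1355}{37}\right)^{2} = \left(\frac{1799}{37}\right)^{2} = \frac{3236401}{1369}$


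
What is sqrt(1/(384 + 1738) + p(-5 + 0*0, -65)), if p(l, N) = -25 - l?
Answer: 37*I*sqrt(65782)/2122 ≈ 4.4721*I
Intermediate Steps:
sqrt(1/(384 + 1738) + p(-5 + 0*0, -65)) = sqrt(1/(384 + 1738) + (-25 - (-5 + 0*0))) = sqrt(1/2122 + (-25 - (-5 + 0))) = sqrt(1/2122 + (-25 - 1*(-5))) = sqrt(1/2122 + (-25 + 5)) = sqrt(1/2122 - 20) = sqrt(-42439/2122) = 37*I*sqrt(65782)/2122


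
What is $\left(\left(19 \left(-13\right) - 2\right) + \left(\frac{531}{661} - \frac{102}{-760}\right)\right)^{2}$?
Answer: $\frac{3882327862772241}{63091392400} \approx 61535.0$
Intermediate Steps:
$\left(\left(19 \left(-13\right) - 2\right) + \left(\frac{531}{661} - \frac{102}{-760}\right)\right)^{2} = \left(\left(-247 - 2\right) + \left(531 \cdot \frac{1}{661} - - \frac{51}{380}\right)\right)^{2} = \left(-249 + \left(\frac{531}{661} + \frac{51}{380}\right)\right)^{2} = \left(-249 + \frac{235491}{251180}\right)^{2} = \left(- \frac{62308329}{251180}\right)^{2} = \frac{3882327862772241}{63091392400}$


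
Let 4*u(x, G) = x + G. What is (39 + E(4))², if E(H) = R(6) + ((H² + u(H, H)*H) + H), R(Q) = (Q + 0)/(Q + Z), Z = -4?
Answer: 4900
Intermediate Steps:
u(x, G) = G/4 + x/4 (u(x, G) = (x + G)/4 = (G + x)/4 = G/4 + x/4)
R(Q) = Q/(-4 + Q) (R(Q) = (Q + 0)/(Q - 4) = Q/(-4 + Q))
E(H) = 3 + H + 3*H²/2 (E(H) = 6/(-4 + 6) + ((H² + (H/4 + H/4)*H) + H) = 6/2 + ((H² + (H/2)*H) + H) = 6*(½) + ((H² + H²/2) + H) = 3 + (3*H²/2 + H) = 3 + (H + 3*H²/2) = 3 + H + 3*H²/2)
(39 + E(4))² = (39 + (3 + 4 + (3/2)*4²))² = (39 + (3 + 4 + (3/2)*16))² = (39 + (3 + 4 + 24))² = (39 + 31)² = 70² = 4900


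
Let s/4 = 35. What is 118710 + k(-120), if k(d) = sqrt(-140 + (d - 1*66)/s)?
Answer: 118710 + I*sqrt(692510)/70 ≈ 1.1871e+5 + 11.888*I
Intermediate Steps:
s = 140 (s = 4*35 = 140)
k(d) = sqrt(-9833/70 + d/140) (k(d) = sqrt(-140 + (d - 1*66)/140) = sqrt(-140 + (d - 66)*(1/140)) = sqrt(-140 + (-66 + d)*(1/140)) = sqrt(-140 + (-33/70 + d/140)) = sqrt(-9833/70 + d/140))
118710 + k(-120) = 118710 + sqrt(-688310 + 35*(-120))/70 = 118710 + sqrt(-688310 - 4200)/70 = 118710 + sqrt(-692510)/70 = 118710 + (I*sqrt(692510))/70 = 118710 + I*sqrt(692510)/70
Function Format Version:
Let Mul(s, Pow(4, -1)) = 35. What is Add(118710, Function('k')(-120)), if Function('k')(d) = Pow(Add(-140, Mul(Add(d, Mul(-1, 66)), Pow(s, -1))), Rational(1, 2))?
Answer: Add(118710, Mul(Rational(1, 70), I, Pow(692510, Rational(1, 2)))) ≈ Add(1.1871e+5, Mul(11.888, I))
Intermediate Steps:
s = 140 (s = Mul(4, 35) = 140)
Function('k')(d) = Pow(Add(Rational(-9833, 70), Mul(Rational(1, 140), d)), Rational(1, 2)) (Function('k')(d) = Pow(Add(-140, Mul(Add(d, Mul(-1, 66)), Pow(140, -1))), Rational(1, 2)) = Pow(Add(-140, Mul(Add(d, -66), Rational(1, 140))), Rational(1, 2)) = Pow(Add(-140, Mul(Add(-66, d), Rational(1, 140))), Rational(1, 2)) = Pow(Add(-140, Add(Rational(-33, 70), Mul(Rational(1, 140), d))), Rational(1, 2)) = Pow(Add(Rational(-9833, 70), Mul(Rational(1, 140), d)), Rational(1, 2)))
Add(118710, Function('k')(-120)) = Add(118710, Mul(Rational(1, 70), Pow(Add(-688310, Mul(35, -120)), Rational(1, 2)))) = Add(118710, Mul(Rational(1, 70), Pow(Add(-688310, -4200), Rational(1, 2)))) = Add(118710, Mul(Rational(1, 70), Pow(-692510, Rational(1, 2)))) = Add(118710, Mul(Rational(1, 70), Mul(I, Pow(692510, Rational(1, 2))))) = Add(118710, Mul(Rational(1, 70), I, Pow(692510, Rational(1, 2))))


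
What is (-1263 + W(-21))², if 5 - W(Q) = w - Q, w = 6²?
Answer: 1729225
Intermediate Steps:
w = 36
W(Q) = -31 + Q (W(Q) = 5 - (36 - Q) = 5 + (-36 + Q) = -31 + Q)
(-1263 + W(-21))² = (-1263 + (-31 - 21))² = (-1263 - 52)² = (-1315)² = 1729225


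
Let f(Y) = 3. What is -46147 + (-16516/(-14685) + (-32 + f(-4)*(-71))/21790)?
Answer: -2953208915647/63997230 ≈ -46146.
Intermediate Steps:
-46147 + (-16516/(-14685) + (-32 + f(-4)*(-71))/21790) = -46147 + (-16516/(-14685) + (-32 + 3*(-71))/21790) = -46147 + (-16516*(-1/14685) + (-32 - 213)*(1/21790)) = -46147 + (16516/14685 - 245*1/21790) = -46147 + (16516/14685 - 49/4358) = -46147 + 71257163/63997230 = -2953208915647/63997230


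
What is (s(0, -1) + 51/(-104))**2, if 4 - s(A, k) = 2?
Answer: 24649/10816 ≈ 2.2789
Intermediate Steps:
s(A, k) = 2 (s(A, k) = 4 - 1*2 = 4 - 2 = 2)
(s(0, -1) + 51/(-104))**2 = (2 + 51/(-104))**2 = (2 + 51*(-1/104))**2 = (2 - 51/104)**2 = (157/104)**2 = 24649/10816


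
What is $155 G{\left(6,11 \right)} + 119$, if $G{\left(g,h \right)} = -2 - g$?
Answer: $-1121$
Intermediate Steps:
$155 G{\left(6,11 \right)} + 119 = 155 \left(-2 - 6\right) + 119 = 155 \left(-8\right) + 119 = -1240 + 119 = -1121$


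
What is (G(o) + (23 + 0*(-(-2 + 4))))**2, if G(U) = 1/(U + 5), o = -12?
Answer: 25600/49 ≈ 522.45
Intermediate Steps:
G(U) = 1/(5 + U)
(G(o) + (23 + 0*(-(-2 + 4))))**2 = (1/(5 - 12) + (23 + 0*(-(-2 + 4))))**2 = (1/(-7) + (23 + 0*(-1*2)))**2 = (-1/7 + (23 + 0*(-2)))**2 = (-1/7 + (23 + 0))**2 = (-1/7 + 23)**2 = (160/7)**2 = 25600/49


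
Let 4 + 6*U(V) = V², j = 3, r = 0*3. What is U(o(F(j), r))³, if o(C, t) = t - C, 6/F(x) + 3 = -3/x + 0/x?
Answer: -343/13824 ≈ -0.024812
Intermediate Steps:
r = 0
F(x) = 6/(-3 - 3/x) (F(x) = 6/(-3 + (-3/x + 0/x)) = 6/(-3 + (-3/x + 0)) = 6/(-3 - 3/x))
U(V) = -⅔ + V²/6
U(o(F(j), r))³ = (-⅔ + (0 - (-2)*3/(1 + 3))²/6)³ = (-⅔ + (0 - (-2)*3/4)²/6)³ = (-⅔ + (0 - 1*(-3/2))²/6)³ = (-⅔ + (0 + 3/2)²/6)³ = (-⅔ + (3/2)²/6)³ = (-⅔ + (⅙)*(9/4))³ = (-⅔ + 3/8)³ = (-7/24)³ = -343/13824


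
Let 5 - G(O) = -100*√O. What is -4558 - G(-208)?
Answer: -4563 - 400*I*√13 ≈ -4563.0 - 1442.2*I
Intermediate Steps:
G(O) = 5 + 100*√O (G(O) = 5 - (-100)*√O = 5 + 100*√O)
-4558 - G(-208) = -4558 - (5 + 100*√(-208)) = -4558 - (5 + 100*(4*I*√13)) = -4558 - (5 + 400*I*√13) = -4558 + (-5 - 400*I*√13) = -4563 - 400*I*√13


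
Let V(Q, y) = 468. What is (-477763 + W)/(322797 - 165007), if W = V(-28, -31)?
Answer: -95459/31558 ≈ -3.0249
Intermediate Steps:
W = 468
(-477763 + W)/(322797 - 165007) = (-477763 + 468)/(322797 - 165007) = -477295/157790 = -477295*1/157790 = -95459/31558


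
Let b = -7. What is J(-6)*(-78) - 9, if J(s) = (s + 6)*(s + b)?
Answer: -9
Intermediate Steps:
J(s) = (-7 + s)*(6 + s) (J(s) = (s + 6)*(s - 7) = (6 + s)*(-7 + s) = (-7 + s)*(6 + s))
J(-6)*(-78) - 9 = (-42 + (-6)² - 1*(-6))*(-78) - 9 = (-42 + 36 + 6)*(-78) - 9 = 0*(-78) - 9 = 0 - 9 = -9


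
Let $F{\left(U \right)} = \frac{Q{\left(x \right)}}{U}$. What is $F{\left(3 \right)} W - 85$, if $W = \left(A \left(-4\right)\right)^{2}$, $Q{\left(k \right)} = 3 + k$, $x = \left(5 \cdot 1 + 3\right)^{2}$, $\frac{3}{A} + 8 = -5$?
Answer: $- \frac{11149}{169} \approx -65.97$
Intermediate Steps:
$A = - \frac{3}{13}$ ($A = \frac{3}{-8 - 5} = \frac{3}{-13} = 3 \left(- \frac{1}{13}\right) = - \frac{3}{13} \approx -0.23077$)
$x = 64$ ($x = \left(5 + 3\right)^{2} = 8^{2} = 64$)
$F{\left(U \right)} = \frac{67}{U}$ ($F{\left(U \right)} = \frac{3 + 64}{U} = \frac{67}{U}$)
$W = \frac{144}{169}$ ($W = \left(\left(- \frac{3}{13}\right) \left(-4\right)\right)^{2} = \left(\frac{12}{13}\right)^{2} = \frac{144}{169} \approx 0.85207$)
$F{\left(3 \right)} W - 85 = \frac{67}{3} \cdot \frac{144}{169} - 85 = \frac{3216}{169} - 85 = - \frac{11149}{169}$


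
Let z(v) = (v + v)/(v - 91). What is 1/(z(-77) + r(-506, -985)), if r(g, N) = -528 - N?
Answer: 12/5495 ≈ 0.0021838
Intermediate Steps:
z(v) = 2*v/(-91 + v) (z(v) = (2*v)/(-91 + v) = 2*v/(-91 + v))
1/(z(-77) + r(-506, -985)) = 1/(2*(-77)/(-91 - 77) + (-528 - 1*(-985))) = 1/(2*(-77)/(-168) + (-528 + 985)) = 1/(2*(-77)*(-1/168) + 457) = 1/(11/12 + 457) = 1/(5495/12) = 12/5495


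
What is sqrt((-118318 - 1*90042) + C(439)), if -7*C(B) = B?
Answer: I*sqrt(10212713)/7 ≈ 456.53*I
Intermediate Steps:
C(B) = -B/7
sqrt((-118318 - 1*90042) + C(439)) = sqrt((-118318 - 1*90042) - 1/7*439) = sqrt((-118318 - 90042) - 439/7) = sqrt(-208360 - 439/7) = sqrt(-1458959/7) = I*sqrt(10212713)/7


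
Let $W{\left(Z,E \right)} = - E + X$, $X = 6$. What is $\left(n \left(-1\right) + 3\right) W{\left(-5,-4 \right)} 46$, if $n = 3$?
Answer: $0$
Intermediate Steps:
$W{\left(Z,E \right)} = 6 - E$ ($W{\left(Z,E \right)} = - E + 6 = 6 - E$)
$\left(n \left(-1\right) + 3\right) W{\left(-5,-4 \right)} 46 = \left(3 \left(-1\right) + 3\right) \left(6 - -4\right) 46 = \left(-3 + 3\right) \left(6 + 4\right) 46 = 0 \cdot 10 \cdot 46 = 0 \cdot 46 = 0$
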